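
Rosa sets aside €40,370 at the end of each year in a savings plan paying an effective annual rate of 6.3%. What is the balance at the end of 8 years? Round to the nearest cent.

€403,888.84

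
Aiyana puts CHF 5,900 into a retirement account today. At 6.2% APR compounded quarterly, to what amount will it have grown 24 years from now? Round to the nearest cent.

CHF 25,830.04

With 4 periods per year: i = 0.0155, n = 96.
FV = 5,900 × (1 + 0.0155)^96 = 25,830.0398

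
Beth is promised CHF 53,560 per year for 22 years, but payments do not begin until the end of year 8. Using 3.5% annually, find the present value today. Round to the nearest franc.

Value one period before first payment (t=7): 53560 × [1 − (1+0.035)^(−22)] / 0.035 = 53560 × 15.167125 = 812,351.2062
Discount back 7 years: 812,351.2062 × (1+0.035)^(−7) = 812,351.2062 × 0.785991 = 638,500.7050

CHF 638,501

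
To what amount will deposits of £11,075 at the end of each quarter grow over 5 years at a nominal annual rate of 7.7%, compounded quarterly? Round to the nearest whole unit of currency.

i = 0.077/4 = 0.01925 per quarter; n = 5·4 = 20.
Accumulation factor s(20|0.01925) = 24.116738; FV = 11075 × 24.116738 = 267,092.8701

£267,093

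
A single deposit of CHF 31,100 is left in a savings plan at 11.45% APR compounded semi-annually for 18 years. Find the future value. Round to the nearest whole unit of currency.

CHF 230,758

Periodic rate i = 0.1145/2 = 0.05725; n = 18 × 2 = 36 periods.
31,100 × (1+0.05725)^36 = 31,100 × 7.419882 = 230,758.3190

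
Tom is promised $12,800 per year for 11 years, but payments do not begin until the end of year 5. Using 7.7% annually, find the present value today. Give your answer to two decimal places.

$68,917.29

PV at t=4 (ordinary 11-year annuity): 12800 × a(11|0.077) = 12800 × 7.244043 = 92,723.7518
Discount back 4 years: 92,723.7518 × (1+0.077)^(−4) = 92,723.7518 × 0.743254 = 68,917.2886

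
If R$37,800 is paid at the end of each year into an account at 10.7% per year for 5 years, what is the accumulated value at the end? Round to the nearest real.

R$234,010

Accumulation factor s(5|0.107) = 6.190746; FV = 37800 × 6.190746 = 234,010.2099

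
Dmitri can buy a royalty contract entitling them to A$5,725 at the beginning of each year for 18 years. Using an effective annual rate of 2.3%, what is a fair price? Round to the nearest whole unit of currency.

Annuity factor a(18|0.023) × (1+i) = 14.939900; PV = 5725 × 14.939900 = 85,530.9279
(annuity-due: payments at period start, so ×(1+i).)

A$85,531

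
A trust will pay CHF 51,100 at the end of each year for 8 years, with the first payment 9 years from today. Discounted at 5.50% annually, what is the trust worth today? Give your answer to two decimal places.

CHF 210,920.16

PV at t=8 (ordinary 8-year annuity): 51100 × a(8|0.055) = 51100 × 6.334566 = 323,696.3220
Discount back 8 years: 323,696.3220 × (1+0.055)^(−8) = 323,696.3220 × 0.651599 = 210,920.1578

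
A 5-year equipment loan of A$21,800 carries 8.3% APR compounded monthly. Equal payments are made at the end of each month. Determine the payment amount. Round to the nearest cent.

i = 0.083/12 = 0.00691667 per month; n = 5·12 = 60.
Annuity-PV factor = 48.970940; PMT = 21800 / 48.970940 = 445.1620

A$445.16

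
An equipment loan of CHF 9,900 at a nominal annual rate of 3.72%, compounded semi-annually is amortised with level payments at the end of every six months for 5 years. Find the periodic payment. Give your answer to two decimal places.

CHF 1,094.08

i = 0.0372/2 = 0.0186 per half-year; n = 5·2 = 10.
PMT = 9900 / ( [1 − (1+0.0186)^(−10)] / 0.0186 ) = 9900 / 9.048739 = 1,094.0751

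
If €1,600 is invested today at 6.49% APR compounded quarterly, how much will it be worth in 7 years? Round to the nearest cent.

i = 0.0649/4 = 0.016225 per quarter; n = 7·4 = 28.
1,600 × (1+0.016225)^28 = 1,600 × 1.569338 = 2,510.9408

€2,510.94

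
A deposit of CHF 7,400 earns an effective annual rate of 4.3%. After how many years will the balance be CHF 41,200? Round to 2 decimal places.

40.78 years

(1+i)^n = 41200/7400 = 5.56757, so n = ln 5.56757 / ln 1.043 = 40.7817 years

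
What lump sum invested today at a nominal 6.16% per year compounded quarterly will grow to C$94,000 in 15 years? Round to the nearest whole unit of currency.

With 4 periods per year: i = 0.0154, n = 60.
Discount factor = (1+0.0154)^(−60) = 0.399733; PV = 94,000 × 0.399733 = 37,574.9412

C$37,575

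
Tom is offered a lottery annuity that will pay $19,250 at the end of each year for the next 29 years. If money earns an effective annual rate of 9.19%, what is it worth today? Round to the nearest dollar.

$193,106

PV = PMT · [1 − (1+i)^(−n)] / i = 19250 · 10.031466 = 193,105.7265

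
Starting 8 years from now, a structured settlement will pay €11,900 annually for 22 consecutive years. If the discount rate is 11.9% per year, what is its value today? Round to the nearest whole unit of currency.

Value one period before first payment (t=7): 11900 × [1 − (1+0.119)^(−22)] / 0.119 = 11900 × 7.695104 = 91,571.7367
PV₀ = 91,571.7367 / (1+0.119)^7 = 91,571.7367 / 2.196902 = 41,682.2203

€41,682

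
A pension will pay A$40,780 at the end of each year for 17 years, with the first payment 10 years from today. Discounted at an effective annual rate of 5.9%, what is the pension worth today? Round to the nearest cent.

Value one period before first payment (t=9): 40780 × [1 − (1+0.059)^(−17)] / 0.059 = 40780 × 10.553032 = 430,352.6290
PV₀ = 430,352.6290 / (1+0.059)^9 = 430,352.6290 / 1.675188 = 256,898.0569

A$256,898.06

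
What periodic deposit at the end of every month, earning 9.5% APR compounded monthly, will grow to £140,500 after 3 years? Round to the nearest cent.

i = 0.095/12 = 0.00791667 per month; n = 3·12 = 36.
FV-annuity factor = 41.465760; PMT = 140500 / 41.465760 = 3,388.3378

£3,388.34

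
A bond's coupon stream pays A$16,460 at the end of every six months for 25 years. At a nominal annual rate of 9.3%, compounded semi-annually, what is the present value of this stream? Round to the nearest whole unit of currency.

i = 0.093/2 = 0.0465 per half-year; n = 25·2 = 50.
PV = PMT · [1 − (1+i)^(−n)] / i = 16460 · 19.289296 = 317,501.8196

A$317,502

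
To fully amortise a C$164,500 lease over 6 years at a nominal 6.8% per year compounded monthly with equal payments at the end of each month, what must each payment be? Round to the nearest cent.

C$2,788.79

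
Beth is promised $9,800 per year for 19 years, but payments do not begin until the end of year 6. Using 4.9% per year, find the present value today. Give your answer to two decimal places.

$94,005.54

PV at t=5 (ordinary 19-year annuity): 9800 × a(19|0.049) = 9800 × 12.184418 = 119,407.2973
Discount back 5 years: 119,407.2973 × (1+0.049)^(−5) = 119,407.2973 × 0.787268 = 94,005.5355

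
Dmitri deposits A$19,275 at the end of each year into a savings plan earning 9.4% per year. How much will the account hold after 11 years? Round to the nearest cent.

FV = PMT · [(1+i)^n − 1] / i = 19275 · 17.941733 = 345,826.8970

A$345,826.90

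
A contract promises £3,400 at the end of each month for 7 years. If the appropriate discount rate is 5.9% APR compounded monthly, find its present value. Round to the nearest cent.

Periodic rate i = 0.059/12 = 0.00491667; n = 7 × 12 = 84 periods.
Annuity factor a(84|0.00491667) = 68.678195; PV = 3400 × 68.678195 = 233,505.8629

£233,505.86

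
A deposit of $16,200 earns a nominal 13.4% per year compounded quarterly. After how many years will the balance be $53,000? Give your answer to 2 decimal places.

Periodic rate i = 0.134/4 = 0.0335.
n = ln(53000/16200) / ln(1+0.0335) = ln(3.27160) / 0.032951 = 35.9709 quarters
= 35.9709/4 years

8.99 years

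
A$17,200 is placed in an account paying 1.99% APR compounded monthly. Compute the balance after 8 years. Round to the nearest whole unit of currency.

A$20,166

Periodic rate i = 0.0199/12 = 0.00165833; n = 8 × 12 = 96 periods.
17,200 × (1+0.00165833)^96 = 17,200 × 1.172418 = 20,165.5868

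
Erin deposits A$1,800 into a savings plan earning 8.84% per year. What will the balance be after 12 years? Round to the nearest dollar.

A$4,974

1,800 × (1+0.0884)^12 = 1,800 × 2.763519 = 4,974.3335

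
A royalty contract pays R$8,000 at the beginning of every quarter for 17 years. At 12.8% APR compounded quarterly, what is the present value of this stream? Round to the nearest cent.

i = 0.128/4 = 0.032 per quarter; n = 17·4 = 68.
PV = 8000 × [1 − (1+0.032)^(−68)] / 0.032 × (1+i) = 8000 × 28.462869 = 227,702.9537
Payments are at the start of each period, so multiply by (1+i).

R$227,702.95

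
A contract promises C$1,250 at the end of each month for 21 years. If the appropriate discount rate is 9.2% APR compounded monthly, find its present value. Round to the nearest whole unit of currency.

C$139,251

i = 0.092/12 = 0.00766667 per month; n = 21·12 = 252.
PV = PMT · [1 − (1+i)^(−n)] / i = 1250 · 111.400500 = 139,250.6247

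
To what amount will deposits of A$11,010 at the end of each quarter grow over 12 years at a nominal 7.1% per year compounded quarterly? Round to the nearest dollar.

A$823,037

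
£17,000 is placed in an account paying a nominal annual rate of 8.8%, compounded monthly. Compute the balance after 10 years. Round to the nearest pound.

i = 0.088/12 = 0.00733333 per month; n = 10·12 = 120.
FV = 17,000 × (1 + 0.00733333)^120 = 40,853.9032

£40,854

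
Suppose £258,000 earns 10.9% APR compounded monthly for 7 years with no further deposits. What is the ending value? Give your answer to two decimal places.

With 12 periods per year: i = 0.00908333, n = 84.
FV = PV·(1+i)^n = 258,000 × 2.137326 = 551,430.1277

£551,430.13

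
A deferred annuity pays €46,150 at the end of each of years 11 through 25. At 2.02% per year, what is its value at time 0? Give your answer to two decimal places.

Value one period before first payment (t=10): 46150 × [1 − (1+0.0202)^(−15)] / 0.0202 = 46150 × 12.830059 = 592,107.2034
Discount back 10 years: 592,107.2034 × (1+0.0202)^(−10) = 592,107.2034 × 0.818742 = 484,782.7441

€484,782.74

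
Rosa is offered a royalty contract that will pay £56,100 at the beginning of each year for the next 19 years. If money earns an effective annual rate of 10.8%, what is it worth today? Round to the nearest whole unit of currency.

£493,543

Annuity factor a(19|0.108) × (1+i) = 8.797551; PV = 56100 × 8.797551 = 493,542.6382
(annuity-due: payments at period start, so ×(1+i).)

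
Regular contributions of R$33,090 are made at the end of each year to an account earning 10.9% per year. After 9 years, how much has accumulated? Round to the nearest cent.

FV = 33090 × [(1+0.109)^9 − 1] / 0.109 = 33090 × 14.104318 = 466,711.8848

R$466,711.88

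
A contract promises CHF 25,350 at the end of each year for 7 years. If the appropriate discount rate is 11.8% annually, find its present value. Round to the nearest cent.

PV = PMT · [1 − (1+i)^(−n)] / i = 25350 · 4.592846 = 116,428.6431

CHF 116,428.64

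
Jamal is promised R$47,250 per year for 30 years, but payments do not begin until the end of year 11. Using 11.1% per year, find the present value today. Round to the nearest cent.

PV at t=10 (ordinary 30-year annuity): 47250 × a(30|0.111) = 47250 × 8.625959 = 407,576.5721
Discount back 10 years: 407,576.5721 × (1+0.111)^(−10) = 407,576.5721 × 0.349027 = 142,255.3547

R$142,255.35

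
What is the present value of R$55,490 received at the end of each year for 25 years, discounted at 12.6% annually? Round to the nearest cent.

R$417,730.33

Annuity factor a(25|0.126) = 7.528029; PV = 55490 × 7.528029 = 417,730.3279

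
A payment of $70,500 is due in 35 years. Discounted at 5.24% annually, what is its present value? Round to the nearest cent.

$11,799.39

PV = 70,500 / (1 + 0.0524)^35 = 70,500 / 5.974883 = 11,799.3949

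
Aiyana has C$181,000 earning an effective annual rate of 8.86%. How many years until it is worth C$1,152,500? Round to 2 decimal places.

21.81 years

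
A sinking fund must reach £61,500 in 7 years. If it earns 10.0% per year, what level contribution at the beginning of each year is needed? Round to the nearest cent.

PMT = 61500 / ( [(1+0.1)^7 − 1] / 0.1 × (1+i) ) = 61500 / 10.435888 = 5,893.1257

£5,893.13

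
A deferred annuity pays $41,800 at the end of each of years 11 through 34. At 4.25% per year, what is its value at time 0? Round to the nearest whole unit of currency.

$409,783

Value one period before first payment (t=10): 41800 × [1 − (1+0.0425)^(−24)] / 0.0425 = 41800 × 14.864073 = 621,318.2542
PV₀ = 621,318.2542 / (1+0.0425)^10 = 621,318.2542 / 1.516214 = 409,782.5652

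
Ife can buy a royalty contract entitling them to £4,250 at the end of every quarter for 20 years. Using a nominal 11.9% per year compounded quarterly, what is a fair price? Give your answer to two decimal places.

i = 0.119/4 = 0.02975 per quarter; n = 20·4 = 80.
PV = PMT · [1 − (1+i)^(−n)] / i = 4250 · 30.392607 = 129,168.5783

£129,168.58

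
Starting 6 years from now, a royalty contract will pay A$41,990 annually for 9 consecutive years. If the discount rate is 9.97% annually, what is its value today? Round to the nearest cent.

PV at t=5 (ordinary 9-year annuity): 41990 × a(9|0.0997) = 41990 × 5.765898 = 242,110.0415
Discount back 5 years: 242,110.0415 × (1+0.0997)^(−5) = 242,110.0415 × 0.621769 = 150,536.4524

A$150,536.45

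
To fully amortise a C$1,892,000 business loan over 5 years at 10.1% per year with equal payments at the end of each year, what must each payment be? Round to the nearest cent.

Annuity-PV factor = 3.781122; PMT = 1.892e+06 / 3.781122 = 500,380.5178

C$500,380.52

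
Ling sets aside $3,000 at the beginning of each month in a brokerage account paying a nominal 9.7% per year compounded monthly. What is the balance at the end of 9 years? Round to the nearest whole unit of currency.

i = 0.097/12 = 0.00808333 per month; n = 9·12 = 108.
Accumulation factor s(108|0.00808333) × (1+i) = 172.811892; FV = 3000 × 172.811892 = 518,435.6756
(annuity-due: payments at period start, so ×(1+i).)

$518,436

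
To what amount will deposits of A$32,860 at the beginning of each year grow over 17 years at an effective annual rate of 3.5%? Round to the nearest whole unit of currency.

Accumulation factor s(17|0.035) × (1+i) = 23.499691; FV = 32860 × 23.499691 = 772,199.8561
(annuity-due: payments at period start, so ×(1+i).)

A$772,200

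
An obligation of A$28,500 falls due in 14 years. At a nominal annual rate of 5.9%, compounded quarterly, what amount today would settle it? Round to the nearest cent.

A$12,552.71

i = 0.059/4 = 0.01475 per quarter; n = 14·4 = 56.
PV = 28,500 / (1 + 0.01475)^56 = 28,500 / 2.270426 = 12,552.7101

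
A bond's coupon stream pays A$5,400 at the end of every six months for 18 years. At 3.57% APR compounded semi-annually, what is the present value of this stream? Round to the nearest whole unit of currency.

A$142,514

With 2 periods per year: i = 0.01785, n = 36.
PV = 5400 × [1 − (1+0.01785)^(−36)] / 0.01785 = 5400 × 26.391453 = 142,513.8457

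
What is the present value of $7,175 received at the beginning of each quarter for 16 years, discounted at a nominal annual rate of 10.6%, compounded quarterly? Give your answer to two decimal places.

Periodic rate i = 0.106/4 = 0.0265; n = 16 × 4 = 64 periods.
PV = 7175 × [1 − (1+0.0265)^(−64)] / 0.0265 × (1+i) = 7175 × 31.472448 = 225,814.8123
Payments are at the start of each period, so multiply by (1+i).

$225,814.81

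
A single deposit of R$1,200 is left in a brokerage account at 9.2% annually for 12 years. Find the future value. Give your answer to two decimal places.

1,200 × (1+0.092)^12 = 1,200 × 2.875224 = 3,450.2686

R$3,450.27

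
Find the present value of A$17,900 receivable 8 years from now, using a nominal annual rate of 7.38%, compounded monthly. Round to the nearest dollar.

i = 0.0738/12 = 0.00615 per month; n = 8·12 = 96.
PV = 17,900 / (1 + 0.00615)^96 = 17,900 / 1.801450 = 9,936.4398

A$9,936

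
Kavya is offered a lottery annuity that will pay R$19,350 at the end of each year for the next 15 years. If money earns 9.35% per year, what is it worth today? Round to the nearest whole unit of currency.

R$152,803

PV = 19350 × [1 − (1+0.0935)^(−15)] / 0.0935 = 19350 × 7.896808 = 152,803.2323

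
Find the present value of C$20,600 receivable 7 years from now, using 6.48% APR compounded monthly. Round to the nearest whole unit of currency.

With 12 periods per year: i = 0.0054, n = 84.
PV = FV·(1+i)^(−n) = 20,600 × 0.636113 = 13,103.9198

C$13,104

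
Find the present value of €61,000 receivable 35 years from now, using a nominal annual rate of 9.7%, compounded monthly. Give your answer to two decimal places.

€2,074.09

i = 0.097/12 = 0.00808333 per month; n = 35·12 = 420.
PV = 61,000 / (1 + 0.00808333)^420 = 61,000 / 29.410508 = 2,074.0886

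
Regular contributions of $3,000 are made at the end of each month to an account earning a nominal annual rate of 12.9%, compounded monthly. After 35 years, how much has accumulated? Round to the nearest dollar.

Periodic rate i = 0.129/12 = 0.01075; n = 35 × 12 = 420 periods.
Accumulation factor s(420|0.01075) = 8204.845054; FV = 3000 × 8204.845054 = 24,614,535.1626

$24,614,535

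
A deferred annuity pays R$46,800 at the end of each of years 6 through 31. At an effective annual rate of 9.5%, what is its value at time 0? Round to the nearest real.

R$283,375

Value one period before first payment (t=5): 46800 × [1 − (1+0.095)^(−26)] / 0.095 = 46800 × 9.532034 = 446,099.2115
PV₀ = 446,099.2115 / (1+0.095)^5 = 446,099.2115 / 1.574239 = 283,374.5606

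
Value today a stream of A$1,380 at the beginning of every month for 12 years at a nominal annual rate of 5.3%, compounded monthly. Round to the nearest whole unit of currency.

i = 0.053/12 = 0.00441667 per month; n = 12·12 = 144.
Annuity factor a(144|0.00441667) × (1+i) = 106.851504; PV = 1380 × 106.851504 = 147,455.0754
(annuity-due: payments at period start, so ×(1+i).)

A$147,455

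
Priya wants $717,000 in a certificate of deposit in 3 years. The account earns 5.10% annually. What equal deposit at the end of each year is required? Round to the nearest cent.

$227,215.04

FV-annuity factor = 3.155601; PMT = 717000 / 3.155601 = 227,215.0376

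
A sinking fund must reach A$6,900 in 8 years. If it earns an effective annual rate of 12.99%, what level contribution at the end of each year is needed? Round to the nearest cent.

A$541.07

PMT = 6900 / ( [(1+0.1299)^8 − 1] / 0.1299 ) = 6900 / 12.752600 = 541.0662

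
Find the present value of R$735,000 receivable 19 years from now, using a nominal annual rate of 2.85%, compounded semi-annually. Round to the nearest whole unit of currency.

R$429,316

i = 0.0285/2 = 0.01425 per half-year; n = 19·2 = 38.
PV = FV·(1+i)^(−n) = 735,000 × 0.584103 = 429,315.6466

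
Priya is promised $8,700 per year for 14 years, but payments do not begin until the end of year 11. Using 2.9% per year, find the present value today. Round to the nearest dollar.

PV at t=10 (ordinary 14-year annuity): 8700 × a(14|0.029) = 8700 × 11.373460 = 98,949.1063
Discount back 10 years: 98,949.1063 × (1+0.029)^(−10) = 98,949.1063 × 0.751357 = 74,346.0892

$74,346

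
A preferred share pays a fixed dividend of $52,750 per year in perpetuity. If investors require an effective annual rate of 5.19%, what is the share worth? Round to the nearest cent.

PV = PMT / i = 52750 / 0.0519 = 1,016,377.6493

$1,016,377.65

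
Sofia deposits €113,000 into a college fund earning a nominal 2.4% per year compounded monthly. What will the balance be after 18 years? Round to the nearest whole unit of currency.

Periodic rate i = 0.024/12 = 0.002; n = 18 × 12 = 216 periods.
FV = 113,000 × (1 + 0.002)^216 = 173,982.7913

€173,983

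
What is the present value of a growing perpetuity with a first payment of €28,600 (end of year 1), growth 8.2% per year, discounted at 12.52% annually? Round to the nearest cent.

PV = PMT / (i − g) = 28600 / (0.1252 − 0.082) = 28600 / 0.043200 = 662,037.0370

€662,037.04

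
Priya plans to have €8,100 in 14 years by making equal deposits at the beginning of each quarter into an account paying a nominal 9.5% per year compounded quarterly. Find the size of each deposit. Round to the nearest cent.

€69.02

Periodic rate i = 0.095/4 = 0.02375; n = 14 × 4 = 56 periods.
FV-annuity factor × (1+i) = 117.363139; PMT = 8100 / 117.363139 = 69.0166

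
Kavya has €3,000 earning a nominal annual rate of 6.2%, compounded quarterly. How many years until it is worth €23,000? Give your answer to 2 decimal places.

33.11 years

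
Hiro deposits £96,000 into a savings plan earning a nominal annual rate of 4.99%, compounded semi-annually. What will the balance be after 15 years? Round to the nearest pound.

£201,072

Periodic rate i = 0.0499/2 = 0.02495; n = 15 × 2 = 30 periods.
96,000 × (1+0.02495)^30 = 96,000 × 2.094500 = 201,072.0133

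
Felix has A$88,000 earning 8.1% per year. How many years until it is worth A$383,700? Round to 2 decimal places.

18.91 years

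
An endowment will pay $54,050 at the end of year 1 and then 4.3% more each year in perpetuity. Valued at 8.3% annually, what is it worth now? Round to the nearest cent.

PV = PMT / (i − g) = 54050 / (0.083 − 0.043) = 54050 / 0.040000 = 1,351,250.0000

$1,351,250.00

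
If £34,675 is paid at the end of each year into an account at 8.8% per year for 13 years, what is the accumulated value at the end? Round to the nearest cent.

FV = PMT · [(1+i)^n − 1] / i = 34675 · 22.653125 = 785,497.1208

£785,497.12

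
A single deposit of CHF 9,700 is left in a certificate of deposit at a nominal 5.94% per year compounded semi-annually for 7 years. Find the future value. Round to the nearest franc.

CHF 14,612

With 2 periods per year: i = 0.0297, n = 14.
FV = PV·(1+i)^n = 9,700 × 1.506434 = 14,612.4054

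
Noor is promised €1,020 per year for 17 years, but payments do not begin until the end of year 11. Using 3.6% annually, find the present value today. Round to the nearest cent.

Value one period before first payment (t=10): 1020 × [1 − (1+0.036)^(−17)] / 0.036 = 1020 × 12.551924 = 12,802.9624
Discount back 10 years: 12,802.9624 × (1+0.036)^(−10) = 12,802.9624 × 0.702106 = 8,989.0318

€8,989.03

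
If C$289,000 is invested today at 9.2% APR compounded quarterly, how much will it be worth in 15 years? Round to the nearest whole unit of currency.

C$1,130,930

Periodic rate i = 0.092/4 = 0.023; n = 15 × 4 = 60 periods.
FV = 289,000 × (1 + 0.023)^60 = 1,130,930.3667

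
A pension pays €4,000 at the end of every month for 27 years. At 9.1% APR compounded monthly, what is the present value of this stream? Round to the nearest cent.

€481,851.62

With 12 periods per year: i = 0.00758333, n = 324.
Annuity factor a(324|0.00758333) = 120.462905; PV = 4000 × 120.462905 = 481,851.6215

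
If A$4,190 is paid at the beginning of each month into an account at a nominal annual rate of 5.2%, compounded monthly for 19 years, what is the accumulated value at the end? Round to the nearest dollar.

Periodic rate i = 0.052/12 = 0.00433333; n = 19 × 12 = 228 periods.
FV = PMT · [(1+i)^n − 1] / i × (1+i) = 4190 · 389.402560 = 1,631,596.7257
(Beginning-of-period payments → annuity-due factor ×(1+i).)

A$1,631,597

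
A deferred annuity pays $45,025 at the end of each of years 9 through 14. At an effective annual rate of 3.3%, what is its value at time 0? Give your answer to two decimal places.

$186,259.61

PV at t=8 (ordinary 6-year annuity): 45025 × a(6|0.033) = 45025 × 5.363738 = 241,502.2891
Discount back 8 years: 241,502.2891 × (1+0.033)^(−8) = 241,502.2891 × 0.771254 = 186,259.6057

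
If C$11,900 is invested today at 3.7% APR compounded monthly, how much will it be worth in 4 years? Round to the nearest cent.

C$13,795.06

With 12 periods per year: i = 0.00308333, n = 48.
FV = 11,900 × (1 + 0.00308333)^48 = 13,795.0620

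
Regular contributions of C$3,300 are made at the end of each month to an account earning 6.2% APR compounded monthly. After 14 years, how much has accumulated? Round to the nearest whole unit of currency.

C$879,391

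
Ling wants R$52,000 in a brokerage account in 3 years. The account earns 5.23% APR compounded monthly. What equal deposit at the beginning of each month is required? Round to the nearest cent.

R$1,331.43

With 12 periods per year: i = 0.00435833, n = 36.
FV-annuity factor × (1+i) = 39.055870; PMT = 52000 / 39.055870 = 1,331.4260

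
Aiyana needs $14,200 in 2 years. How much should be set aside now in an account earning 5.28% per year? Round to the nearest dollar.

PV = 14,200 / (1 + 0.0528)^2 = 14,200 / 1.108388 = 12,811.4000

$12,811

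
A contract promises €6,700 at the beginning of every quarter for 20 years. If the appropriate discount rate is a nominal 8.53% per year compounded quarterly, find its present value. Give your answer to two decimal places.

Periodic rate i = 0.0853/4 = 0.021325; n = 20 × 4 = 80 periods.
Annuity factor a(80|0.021325) × (1+i) = 39.038943; PV = 6700 × 39.038943 = 261,560.9167
Payments are at the start of each period, so multiply by (1+i).

€261,560.92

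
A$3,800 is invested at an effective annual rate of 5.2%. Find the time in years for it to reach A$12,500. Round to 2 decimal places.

23.49 years

n = ln(12500/3800) / ln(1+0.052) = ln(3.28947) / 0.050693 = 23.4889 years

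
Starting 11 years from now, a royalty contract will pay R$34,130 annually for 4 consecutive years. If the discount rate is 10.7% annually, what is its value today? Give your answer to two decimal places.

Value one period before first payment (t=10): 34130 × [1 − (1+0.107)^(−4)] / 0.107 = 34130 × 3.122423 = 106,568.2874
Discount back 10 years: 106,568.2874 × (1+0.107)^(−10) = 106,568.2874 × 0.361846 = 38,561.3099

R$38,561.31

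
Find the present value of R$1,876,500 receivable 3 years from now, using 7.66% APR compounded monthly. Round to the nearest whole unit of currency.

R$1,492,330

i = 0.0766/12 = 0.00638333 per month; n = 3·12 = 36.
PV = 1,876,500 / (1 + 0.00638333)^36 = 1,876,500 / 1.257430 = 1,492,330.0318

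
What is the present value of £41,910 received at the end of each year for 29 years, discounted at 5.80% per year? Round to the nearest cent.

£581,720.49

Annuity factor a(29|0.058) = 13.880231; PV = 41910 × 13.880231 = 581,720.4919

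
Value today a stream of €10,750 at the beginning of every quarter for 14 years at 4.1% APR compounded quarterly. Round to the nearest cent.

€460,984.74

i = 0.041/4 = 0.01025 per quarter; n = 14·4 = 56.
PV = 10750 × [1 − (1+0.01025)^(−56)] / 0.01025 × (1+i) = 10750 × 42.882302 = 460,984.7431
Payments are at the start of each period, so multiply by (1+i).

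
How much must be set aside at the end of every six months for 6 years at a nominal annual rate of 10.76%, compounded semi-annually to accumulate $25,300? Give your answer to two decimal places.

Periodic rate i = 0.1076/2 = 0.0538; n = 6 × 2 = 12 periods.
PMT = 25300 / ( [(1+0.0538)^12 − 1] / 0.0538 ) = 25300 / 16.271730 = 1,554.8439

$1,554.84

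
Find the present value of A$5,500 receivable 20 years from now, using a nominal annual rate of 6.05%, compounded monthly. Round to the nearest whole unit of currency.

i = 0.0605/12 = 0.00504167 per month; n = 20·12 = 240.
PV = FV·(1+i)^(−n) = 5,500 × 0.299105 = 1,645.0785

A$1,645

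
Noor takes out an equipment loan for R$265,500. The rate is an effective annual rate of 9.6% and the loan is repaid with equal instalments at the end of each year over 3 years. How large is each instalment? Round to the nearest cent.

PMT = 265500 / ( [1 − (1+0.096)^(−3)] / 0.096 ) = 265500 / 2.504469 = 106,010.4771

R$106,010.48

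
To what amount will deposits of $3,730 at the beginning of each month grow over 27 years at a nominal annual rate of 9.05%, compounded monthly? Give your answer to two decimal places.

i = 0.0905/12 = 0.00754167 per month; n = 27·12 = 324.
FV = PMT · [(1+i)^n − 1] / i × (1+i) = 3730 · 1390.500468 = 5,186,566.7455
(Beginning-of-period payments → annuity-due factor ×(1+i).)

$5,186,566.75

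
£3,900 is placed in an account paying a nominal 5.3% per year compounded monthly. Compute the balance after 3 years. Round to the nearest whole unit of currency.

With 12 periods per year: i = 0.00441667, n = 36.
3,900 × (1+0.00441667)^36 = 3,900 × 1.171928 = 4,570.5176

£4,571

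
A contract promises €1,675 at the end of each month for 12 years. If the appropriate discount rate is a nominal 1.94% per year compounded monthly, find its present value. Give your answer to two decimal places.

Periodic rate i = 0.0194/12 = 0.00161667; n = 12 × 12 = 144 periods.
PV = PMT · [1 − (1+i)^(−n)] / i = 1675 · 128.374657 = 215,027.5508

€215,027.55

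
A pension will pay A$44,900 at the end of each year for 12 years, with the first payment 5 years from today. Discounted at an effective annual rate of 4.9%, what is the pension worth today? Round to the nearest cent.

Value one period before first payment (t=4): 44900 × [1 − (1+0.049)^(−12)] / 0.049 = 44900 × 8.913452 = 400,214.0008
PV₀ = 400,214.0008 / (1+0.049)^4 = 400,214.0008 / 1.210882 = 330,514.3537

A$330,514.35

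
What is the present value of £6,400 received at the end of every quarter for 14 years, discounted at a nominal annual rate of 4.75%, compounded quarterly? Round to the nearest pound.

i = 0.0475/4 = 0.011875 per quarter; n = 14·4 = 56.
Annuity factor a(56|0.011875) = 40.733295; PV = 6400 × 40.733295 = 260,693.0878

£260,693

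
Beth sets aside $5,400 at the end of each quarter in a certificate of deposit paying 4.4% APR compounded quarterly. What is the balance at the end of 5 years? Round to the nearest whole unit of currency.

$120,067

With 4 periods per year: i = 0.011, n = 20.
FV = 5400 × [(1+0.011)^20 − 1] / 0.011 = 5400 × 22.234622 = 120,066.9592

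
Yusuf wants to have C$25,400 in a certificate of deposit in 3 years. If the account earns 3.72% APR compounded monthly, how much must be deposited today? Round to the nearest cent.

C$22,721.73

i = 0.0372/12 = 0.0031 per month; n = 3·12 = 36.
PV = FV·(1+i)^(−n) = 25,400 × 0.894556 = 22,721.7314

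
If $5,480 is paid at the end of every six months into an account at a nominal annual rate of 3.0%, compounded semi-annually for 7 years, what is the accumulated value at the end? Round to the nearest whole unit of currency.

With 2 periods per year: i = 0.015, n = 14.
FV = 5480 × [(1+0.015)^14 − 1] / 0.015 = 5480 × 15.450382 = 84,668.0936

$84,668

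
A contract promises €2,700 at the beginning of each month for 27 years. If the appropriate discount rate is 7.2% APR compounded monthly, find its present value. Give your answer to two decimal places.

Periodic rate i = 0.072/12 = 0.006; n = 27 × 12 = 324 periods.
Annuity factor a(324|0.006) × (1+i) = 143.528684; PV = 2700 × 143.528684 = 387,527.4459
Payments are at the start of each period, so multiply by (1+i).

€387,527.45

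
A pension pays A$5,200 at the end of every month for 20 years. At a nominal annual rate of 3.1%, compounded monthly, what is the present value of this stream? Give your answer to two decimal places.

i = 0.031/12 = 0.00258333 per month; n = 20·12 = 240.
PV = PMT · [1 − (1+i)^(−n)] / i = 5200 · 178.693675 = 929,207.1101

A$929,207.11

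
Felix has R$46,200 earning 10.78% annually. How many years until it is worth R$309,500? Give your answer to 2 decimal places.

18.58 years

n = ln(309500/46200) / ln(1+0.1078) = ln(6.69913) / 0.102376 = 18.5783 years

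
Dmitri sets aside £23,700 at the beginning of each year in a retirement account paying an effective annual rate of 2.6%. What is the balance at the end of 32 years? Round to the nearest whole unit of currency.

£1,191,127

FV = PMT · [(1+i)^n − 1] / i × (1+i) = 23700 · 50.258522 = 1,191,126.9717
(annuity-due: payments at period start, so ×(1+i).)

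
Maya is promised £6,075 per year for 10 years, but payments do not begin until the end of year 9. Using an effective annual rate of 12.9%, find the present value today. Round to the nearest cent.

Value one period before first payment (t=8): 6075 × [1 − (1+0.129)^(−10)] / 0.129 = 6075 × 5.448000 = 33,096.5972
Discount back 8 years: 33,096.5972 × (1+0.129)^(−8) = 33,096.5972 × 0.378834 = 12,538.1023

£12,538.10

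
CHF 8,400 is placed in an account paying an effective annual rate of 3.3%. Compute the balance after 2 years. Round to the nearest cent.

FV = PV·(1+i)^n = 8,400 × 1.067089 = 8,963.5476

CHF 8,963.55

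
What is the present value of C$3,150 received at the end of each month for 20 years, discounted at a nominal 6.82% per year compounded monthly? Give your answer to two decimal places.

C$412,017.11

Periodic rate i = 0.0682/12 = 0.00568333; n = 20 × 12 = 240 periods.
PV = PMT · [1 − (1+i)^(−n)] / i = 3150 · 130.799084 = 412,017.1130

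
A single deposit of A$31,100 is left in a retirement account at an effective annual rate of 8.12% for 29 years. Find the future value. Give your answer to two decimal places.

A$299,250.90

FV = 31,100 × (1 + 0.0812)^29 = 299,250.8983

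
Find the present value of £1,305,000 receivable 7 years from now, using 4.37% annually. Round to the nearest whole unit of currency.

PV = FV·(1+i)^(−n) = 1,305,000 × 0.741259 = 967,343.5214

£967,344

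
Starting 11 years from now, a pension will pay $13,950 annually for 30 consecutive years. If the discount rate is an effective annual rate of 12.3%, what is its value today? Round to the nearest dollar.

PV at t=10 (ordinary 30-year annuity): 13950 × a(30|0.123) = 13950 × 7.879642 = 109,921.0082
Discount back 10 years: 109,921.0082 × (1+0.123)^(−10) = 109,921.0082 × 0.313475 = 34,457.4505

$34,457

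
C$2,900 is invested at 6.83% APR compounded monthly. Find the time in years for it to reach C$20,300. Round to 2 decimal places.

28.57 years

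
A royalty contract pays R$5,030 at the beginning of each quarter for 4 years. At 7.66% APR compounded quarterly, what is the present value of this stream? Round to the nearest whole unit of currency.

R$70,075

i = 0.0766/4 = 0.01915 per quarter; n = 4·4 = 16.
PV = 5030 × [1 − (1+0.01915)^(−16)] / 0.01915 × (1+i) = 5030 × 13.931351 = 70,074.6963
Payments are at the start of each period, so multiply by (1+i).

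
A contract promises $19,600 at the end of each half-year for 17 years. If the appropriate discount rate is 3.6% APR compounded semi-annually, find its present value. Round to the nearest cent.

With 2 periods per year: i = 0.018, n = 34.
PV = 19600 × [1 − (1+0.018)^(−34)] / 0.018 = 19600 × 25.265293 = 495,199.7359

$495,199.74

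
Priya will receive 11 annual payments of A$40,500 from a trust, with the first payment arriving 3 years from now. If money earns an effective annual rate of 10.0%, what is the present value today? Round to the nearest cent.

Value one period before first payment (t=2): 40500 × [1 − (1+0.1)^(−11)] / 0.1 = 40500 × 6.495061 = 263,049.9707
PV₀ = 263,049.9707 / (1+0.1)^2 = 263,049.9707 / 1.210000 = 217,396.6700

A$217,396.67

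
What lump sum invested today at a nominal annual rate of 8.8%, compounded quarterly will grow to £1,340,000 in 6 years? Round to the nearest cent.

£794,846.56

Periodic rate i = 0.088/4 = 0.022; n = 6 × 4 = 24 periods.
Discount factor = (1+0.022)^(−24) = 0.593169; PV = 1,340,000 × 0.593169 = 794,846.5604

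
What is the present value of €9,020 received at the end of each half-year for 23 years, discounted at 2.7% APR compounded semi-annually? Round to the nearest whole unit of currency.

Periodic rate i = 0.027/2 = 0.0135; n = 23 × 2 = 46 periods.
PV = PMT · [1 − (1+i)^(−n)] / i = 9020 · 34.100444 = 307,586.0023

€307,586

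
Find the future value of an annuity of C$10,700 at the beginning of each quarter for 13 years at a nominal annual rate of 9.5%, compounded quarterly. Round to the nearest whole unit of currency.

i = 0.095/4 = 0.02375 per quarter; n = 13·4 = 52.
FV = PMT · [(1+i)^n − 1] / i × (1+i) = 10700 · 102.982510 = 1,101,912.8558
(annuity-due: payments at period start, so ×(1+i).)

C$1,101,913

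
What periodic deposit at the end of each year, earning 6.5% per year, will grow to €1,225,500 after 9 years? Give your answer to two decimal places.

€104,459.21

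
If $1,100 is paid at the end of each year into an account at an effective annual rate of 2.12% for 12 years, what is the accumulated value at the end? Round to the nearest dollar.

FV = PMT · [(1+i)^n − 1] / i = 1100 · 13.502957 = 14,853.2530

$14,853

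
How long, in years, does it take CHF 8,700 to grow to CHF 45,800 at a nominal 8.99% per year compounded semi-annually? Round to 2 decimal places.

Periodic rate i = 0.0899/2 = 0.04495.
(1+i)^n = 45800/8700 = 5.26437, so n = ln 5.26437 / ln 1.04495 = 37.7757 half-years
= 37.7757/2 years

18.89 years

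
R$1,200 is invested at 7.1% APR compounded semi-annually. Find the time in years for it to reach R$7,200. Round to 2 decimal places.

25.68 years

Periodic rate i = 0.071/2 = 0.0355.
(1+i)^n = 7200/1200 = 6.00000, so n = ln 6.00000 / ln 1.0355 = 51.3628 half-years
= 51.3628/2 years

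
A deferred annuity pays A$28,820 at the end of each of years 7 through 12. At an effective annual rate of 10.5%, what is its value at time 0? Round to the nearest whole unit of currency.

A$67,951

PV at t=6 (ordinary 6-year annuity): 28820 × a(6|0.105) = 28820 × 4.292179 = 123,700.6100
PV₀ = 123,700.6100 / (1+0.105)^6 = 123,700.6100 / 1.820429 = 67,951.3631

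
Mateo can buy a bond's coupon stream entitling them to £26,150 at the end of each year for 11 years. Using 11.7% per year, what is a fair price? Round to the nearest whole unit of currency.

PV = 26150 × [1 − (1+0.117)^(−11)] / 0.117 = 26150 × 6.016375 = 157,328.2104

£157,328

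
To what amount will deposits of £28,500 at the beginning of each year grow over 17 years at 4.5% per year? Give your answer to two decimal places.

£736,869.89

FV = 28500 × [(1+0.045)^17 − 1] / 0.045 × (1+i) = 28500 × 25.855084 = 736,869.8854
(Beginning-of-period payments → annuity-due factor ×(1+i).)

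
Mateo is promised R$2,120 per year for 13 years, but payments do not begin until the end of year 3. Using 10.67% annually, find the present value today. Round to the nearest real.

Value one period before first payment (t=2): 2120 × [1 − (1+0.1067)^(−13)] / 0.1067 = 2120 × 6.863383 = 14,550.3712
PV₀ = 14,550.3712 / (1+0.1067)^2 = 14,550.3712 / 1.224785 = 11,879.9402

R$11,880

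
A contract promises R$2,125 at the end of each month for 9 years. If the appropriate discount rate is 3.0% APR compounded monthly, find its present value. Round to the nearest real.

Periodic rate i = 0.03/12 = 0.0025; n = 9 × 12 = 108 periods.
PV = PMT · [1 − (1+i)^(−n)] / i = 2125 · 94.545300 = 200,908.7628

R$200,909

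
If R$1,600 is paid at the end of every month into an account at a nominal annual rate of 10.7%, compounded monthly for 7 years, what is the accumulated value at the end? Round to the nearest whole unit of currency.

i = 0.107/12 = 0.00891667 per month; n = 7·12 = 84.
FV = PMT · [(1+i)^n − 1] / i = 1600 · 124.247686 = 198,796.2979

R$198,796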